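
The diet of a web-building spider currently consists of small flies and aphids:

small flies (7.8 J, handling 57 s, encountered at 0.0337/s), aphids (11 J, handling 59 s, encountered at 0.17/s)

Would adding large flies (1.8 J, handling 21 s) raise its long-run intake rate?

Current rate: (0.0337×7.8 + 0.17×11)/(1 + 0.0337×57 + 0.17×59) = 0.1647 J/s.
Profitability of large flies: 1.8/21 = 0.08571 J/s.
Since 0.08571 < R, time spent handling large flies is better spent searching.

No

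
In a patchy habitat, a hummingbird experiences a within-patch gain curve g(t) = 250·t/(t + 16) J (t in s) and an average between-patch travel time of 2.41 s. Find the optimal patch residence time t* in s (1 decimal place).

Optimal t* satisfies g'(t*) = g(t*)/(T + t*).
g'(t) = 250·16/(t + 16)². Setting 250·16/(t+16)² = 250t/[(t+16)(2.41+t)] gives 16(2.41+t) = t(t+16), so t² = 16×2.41 = 38.56.
t* = √38.56 = 6.21 s.

6.2 s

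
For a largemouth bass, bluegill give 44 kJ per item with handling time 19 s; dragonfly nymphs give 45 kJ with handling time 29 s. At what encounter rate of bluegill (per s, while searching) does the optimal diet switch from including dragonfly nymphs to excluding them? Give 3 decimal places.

The zero-one rule: include dragonfly nymphs iff E₂/h₂ > λE₁/(1+λh₁). Equality gives the switch point.
λE₁h₂ = E₂ + λE₂h₁ ⇒ λ = E₂/(E₁h₂ − E₂h₁) = 45/(1276 − 855) = 0.1069 per s.

0.107 per s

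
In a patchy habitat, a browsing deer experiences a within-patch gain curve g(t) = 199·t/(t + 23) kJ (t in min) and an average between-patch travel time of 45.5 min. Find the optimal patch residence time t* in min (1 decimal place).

Optimal t* satisfies g'(t*) = g(t*)/(T + t*).
g'(t) = 199·23/(t + 23)². Setting 199·23/(t+23)² = 199t/[(t+23)(45.5+t)] gives 23(45.5+t) = t(t+23), so t² = 23×45.5 = 1046.
t* = √1046 = 32.35 min.

32.3 min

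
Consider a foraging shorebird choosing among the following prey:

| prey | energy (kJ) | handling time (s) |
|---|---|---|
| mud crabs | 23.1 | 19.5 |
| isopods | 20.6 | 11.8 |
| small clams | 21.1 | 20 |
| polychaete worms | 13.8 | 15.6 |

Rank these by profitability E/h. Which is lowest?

polychaete worms

In descending order of E/h:
isopods: 20.6/11.8 = 1.75 kJ/s
mud crabs: 23.1/19.5 = 1.18 kJ/s
small clams: 21.1/20 = 1.06 kJ/s
polychaete worms: 13.8/15.6 = 0.885 kJ/s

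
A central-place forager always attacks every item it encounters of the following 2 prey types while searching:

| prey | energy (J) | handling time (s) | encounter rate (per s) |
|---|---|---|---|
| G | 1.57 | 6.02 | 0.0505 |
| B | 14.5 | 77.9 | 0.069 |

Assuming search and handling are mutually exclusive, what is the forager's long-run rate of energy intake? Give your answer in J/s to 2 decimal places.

Energy encountered per unit search time: 0.0505×1.57 + 0.069×14.5 = 1.08 J/s.
Handling time per unit search time: 0.0505×6.02 + 0.069×77.9 = 5.679.
Rate = 1.08/(1 + 5.679) = 0.1617 J/s.

0.16 J/s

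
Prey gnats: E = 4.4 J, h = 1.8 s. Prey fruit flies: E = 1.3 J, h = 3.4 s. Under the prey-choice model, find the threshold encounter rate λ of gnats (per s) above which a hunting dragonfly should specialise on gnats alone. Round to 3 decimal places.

The zero-one rule: include fruit flies iff E₂/h₂ > λE₁/(1+λh₁). Equality gives the switch point.
λE₁h₂ = E₂ + λE₂h₁ ⇒ λ = E₂/(E₁h₂ − E₂h₁) = 1.3/(14.96 − 2.34) = 0.103 per s.

0.103 per s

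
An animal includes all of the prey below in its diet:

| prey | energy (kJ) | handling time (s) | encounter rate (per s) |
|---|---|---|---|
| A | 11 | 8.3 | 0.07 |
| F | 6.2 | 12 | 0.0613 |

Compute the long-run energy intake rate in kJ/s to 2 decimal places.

0.50 kJ/s

R = (0.07×11 + 0.0613×6.2) / (1 + 0.07×8.3 + 0.0613×12) = 1.15/2.317 = 0.4964 kJ/s.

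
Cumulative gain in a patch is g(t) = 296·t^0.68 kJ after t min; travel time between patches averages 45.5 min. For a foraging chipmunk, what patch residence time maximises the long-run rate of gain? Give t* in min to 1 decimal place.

96.7 min

Optimal t* satisfies g'(t*) = g(t*)/(T + t*).
g'(t) = 0.68·296·t^-0.32. Setting 0.68·296·t^-0.32 = 296·t^0.68/(45.5+t) gives 0.68(45.5+t) = t, so 0.32·t = 0.68×45.5.
t* = 0.68×45.5/0.32 = 96.69 min.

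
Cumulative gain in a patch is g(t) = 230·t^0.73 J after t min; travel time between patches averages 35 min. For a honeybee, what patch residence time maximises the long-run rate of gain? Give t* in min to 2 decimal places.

By the marginal value theorem, leave when the instantaneous gain rate g'(t) equals the habitat-wide average g(t)/(T + t).
g'(t) = 0.73·230·t^-0.27. Setting 0.73·230·t^-0.27 = 230·t^0.73/(35+t) gives 0.73(35+t) = t, so 0.27·t = 0.73×35.
t* = 0.73×35/0.27 = 94.63 min.

94.63 min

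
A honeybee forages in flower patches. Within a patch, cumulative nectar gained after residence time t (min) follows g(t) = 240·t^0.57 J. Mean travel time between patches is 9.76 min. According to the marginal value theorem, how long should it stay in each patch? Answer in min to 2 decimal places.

By the marginal value theorem, leave when the instantaneous gain rate g'(t) equals the habitat-wide average g(t)/(T + t).
g'(t) = 0.57·240·t^-0.43. Setting 0.57·240·t^-0.43 = 240·t^0.57/(9.76+t) gives 0.57(9.76+t) = t, so 0.43·t = 0.57×9.76.
t* = 0.57×9.76/0.43 = 12.94 min.

12.94 min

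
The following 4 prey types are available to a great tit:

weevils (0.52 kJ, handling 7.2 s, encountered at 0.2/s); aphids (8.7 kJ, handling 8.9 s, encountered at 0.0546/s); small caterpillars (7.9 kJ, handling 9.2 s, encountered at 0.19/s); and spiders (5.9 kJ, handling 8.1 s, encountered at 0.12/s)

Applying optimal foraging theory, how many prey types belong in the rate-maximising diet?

3

Profitabilities (E/h, kJ/s): aphids 0.978, small caterpillars 0.859, spiders 0.728, weevils 0.0722. Add prey in this order while the next type's profitability exceeds the intake rate on those already taken.
Rate on top 1: 0.3197. small caterpillars: 0.859 > 0.3197 → include.
Rate on top 2: 0.611. spiders: 0.728 > 0.611 → include.
Rate on top 3: 0.6381. weevils: 0.0722 < 0.6381 → exclude; stop.
Optimal diet: aphids, small caterpillars, spiders — 3 of 4 types.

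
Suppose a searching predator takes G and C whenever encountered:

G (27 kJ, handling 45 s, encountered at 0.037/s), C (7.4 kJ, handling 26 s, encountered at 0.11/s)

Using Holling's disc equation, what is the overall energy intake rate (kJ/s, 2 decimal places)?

0.33 kJ/s

R = Σλ_iE_i / (1 + Σλ_ih_i)
Numerator: 0.037×27 + 0.11×7.4 = 1.813
Denominator: 1 + 0.037×45 + 0.11×26 = 5.525
R = 1.813/5.525 = 0.3281 kJ/s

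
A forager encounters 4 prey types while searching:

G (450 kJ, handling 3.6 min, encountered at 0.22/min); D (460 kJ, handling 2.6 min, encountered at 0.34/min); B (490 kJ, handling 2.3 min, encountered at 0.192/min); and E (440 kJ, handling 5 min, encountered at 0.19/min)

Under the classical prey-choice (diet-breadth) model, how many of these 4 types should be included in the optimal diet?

Rank by E/h (kJ/min): B 213, D 177, G 125, E 88. Include each in turn until the next type's E/h falls below the running intake rate.
Rate on top 1: 65.26. D: 177 > 65.26 → include.
Rate on top 2: 107.7. G: 125 > 107.7 → include.
Rate on top 3: 112.1. E: 88 < 112.1 → exclude; stop.
Optimal diet: B, D, G — 3 of 4 types.

3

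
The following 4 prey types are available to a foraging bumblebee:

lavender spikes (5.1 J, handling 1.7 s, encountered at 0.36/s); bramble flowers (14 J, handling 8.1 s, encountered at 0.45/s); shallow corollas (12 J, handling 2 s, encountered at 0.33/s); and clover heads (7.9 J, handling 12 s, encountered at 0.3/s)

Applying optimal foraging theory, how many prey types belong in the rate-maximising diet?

2

Profitabilities (E/h, J/s): shallow corollas 6, lavender spikes 3, bramble flowers 1.73, clover heads 0.658. Add prey in this order while the next type's profitability exceeds the intake rate on those already taken.
Rate on top 1: 2.386. lavender spikes: 3 > 2.386 → include.
Rate on top 2: 2.551. bramble flowers: 1.73 < 2.551 → exclude; stop.
Optimal diet: shallow corollas, lavender spikes — 2 of 4 types.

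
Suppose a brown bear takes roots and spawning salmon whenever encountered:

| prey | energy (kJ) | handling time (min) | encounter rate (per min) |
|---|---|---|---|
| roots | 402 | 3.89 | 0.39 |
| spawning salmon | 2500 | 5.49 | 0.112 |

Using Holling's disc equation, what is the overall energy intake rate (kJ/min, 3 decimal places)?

139.458 kJ/min

R = (0.39×402 + 0.112×2500) / (1 + 0.39×3.89 + 0.112×5.49) = 436.8/3.132 = 139.5 kJ/min.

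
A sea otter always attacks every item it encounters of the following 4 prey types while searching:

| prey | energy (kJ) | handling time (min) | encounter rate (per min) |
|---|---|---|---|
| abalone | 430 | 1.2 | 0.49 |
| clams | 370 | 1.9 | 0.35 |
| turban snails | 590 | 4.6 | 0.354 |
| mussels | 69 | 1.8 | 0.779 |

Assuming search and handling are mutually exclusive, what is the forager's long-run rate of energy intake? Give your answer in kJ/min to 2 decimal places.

114.09 kJ/min

R = (0.49×430 + 0.35×370 + 0.354×590 + 0.779×69) / (1 + 0.49×1.2 + 0.35×1.9 + 0.354×4.6 + 0.779×1.8) = 602.8/5.284 = 114.1 kJ/min.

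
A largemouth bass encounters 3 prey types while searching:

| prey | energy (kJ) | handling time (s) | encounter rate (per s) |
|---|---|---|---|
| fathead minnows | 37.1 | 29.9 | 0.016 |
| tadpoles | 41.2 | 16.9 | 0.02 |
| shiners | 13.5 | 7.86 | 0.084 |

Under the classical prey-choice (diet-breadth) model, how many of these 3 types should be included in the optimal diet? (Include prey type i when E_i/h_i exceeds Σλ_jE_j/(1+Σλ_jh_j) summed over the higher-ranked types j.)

E/h in descending order: tadpoles 2.44, shiners 1.72, fathead minnows 1.24 kJ/s. The optimal diet is the largest prefix of this list for which every included type satisfies E_i/h_i > R on the types above it.
Rate on top 1: 0.6158. shiners: 1.72 > 0.6158 → include.
Rate on top 2: 0.9799. fathead minnows: 1.24 > 0.9799 → include.
Optimal diet: tadpoles, shiners, fathead minnows — 3 of 3 types.

3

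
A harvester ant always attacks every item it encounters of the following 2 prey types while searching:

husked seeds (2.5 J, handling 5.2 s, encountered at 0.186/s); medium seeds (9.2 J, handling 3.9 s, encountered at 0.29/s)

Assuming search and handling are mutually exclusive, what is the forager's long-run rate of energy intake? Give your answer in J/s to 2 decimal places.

1.01 J/s

R = (0.186×2.5 + 0.29×9.2) / (1 + 0.186×5.2 + 0.29×3.9) = 3.133/3.098 = 1.011 J/s.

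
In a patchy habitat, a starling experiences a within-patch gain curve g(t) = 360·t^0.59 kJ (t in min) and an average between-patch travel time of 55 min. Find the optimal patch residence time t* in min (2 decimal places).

Maximise g(t)/(T+t): set derivative to zero → g'(t)(T+t) = g(t).
g'(t) = 0.59·360·t^-0.41. Setting 0.59·360·t^-0.41 = 360·t^0.59/(55+t) gives 0.59(55+t) = t, so 0.41·t = 0.59×55.
t* = 0.59×55/0.41 = 79.15 min.

79.15 min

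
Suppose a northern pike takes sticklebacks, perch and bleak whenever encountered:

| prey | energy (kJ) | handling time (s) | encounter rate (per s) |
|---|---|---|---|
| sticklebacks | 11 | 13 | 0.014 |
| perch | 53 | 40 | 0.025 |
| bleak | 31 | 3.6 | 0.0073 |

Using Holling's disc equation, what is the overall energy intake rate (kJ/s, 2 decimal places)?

0.77 kJ/s

R = (0.014×11 + 0.025×53 + 0.0073×31) / (1 + 0.014×13 + 0.025×40 + 0.0073×3.6) = 1.705/2.208 = 0.7722 kJ/s.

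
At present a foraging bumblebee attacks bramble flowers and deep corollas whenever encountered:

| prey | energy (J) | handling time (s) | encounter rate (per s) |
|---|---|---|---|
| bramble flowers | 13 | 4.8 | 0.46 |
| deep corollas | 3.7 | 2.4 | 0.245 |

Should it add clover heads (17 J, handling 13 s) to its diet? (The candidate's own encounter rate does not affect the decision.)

Current rate: (0.46×13 + 0.245×3.7)/(1 + 0.46×4.8 + 0.245×2.4) = 1.814 J/s.
clover heads: E/h = 17/13 = 1.308 J/s.
1.308 < 1.814, so adding clover heads would lower the average — exclude it.

No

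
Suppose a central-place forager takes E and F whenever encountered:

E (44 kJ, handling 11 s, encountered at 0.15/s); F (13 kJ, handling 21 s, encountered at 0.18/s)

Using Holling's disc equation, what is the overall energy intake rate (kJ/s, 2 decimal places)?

1.39 kJ/s

R = (0.15×44 + 0.18×13) / (1 + 0.15×11 + 0.18×21) = 8.94/6.43 = 1.39 kJ/s.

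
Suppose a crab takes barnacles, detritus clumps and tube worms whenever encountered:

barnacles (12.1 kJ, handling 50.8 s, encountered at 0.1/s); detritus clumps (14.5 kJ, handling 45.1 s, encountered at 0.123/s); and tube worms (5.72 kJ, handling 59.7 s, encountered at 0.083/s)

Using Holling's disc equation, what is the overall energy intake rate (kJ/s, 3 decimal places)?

0.209 kJ/s

R = (0.1×12.1 + 0.123×14.5 + 0.083×5.72) / (1 + 0.1×50.8 + 0.123×45.1 + 0.083×59.7) = 3.468/16.58 = 0.2092 kJ/s.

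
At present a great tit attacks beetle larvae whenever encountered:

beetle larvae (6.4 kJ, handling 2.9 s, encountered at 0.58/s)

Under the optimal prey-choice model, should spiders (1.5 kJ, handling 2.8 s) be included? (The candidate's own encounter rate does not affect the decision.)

Intake rate on the current diet: R = (0.58×6.4) / (1 + 0.58×2.9) = 3.712/2.682 = 1.384 kJ/s.
spiders: E/h = 1.5/2.8 = 0.5357 kJ/s.
Since 0.5357 < R, time spent handling spiders is better spent searching.

No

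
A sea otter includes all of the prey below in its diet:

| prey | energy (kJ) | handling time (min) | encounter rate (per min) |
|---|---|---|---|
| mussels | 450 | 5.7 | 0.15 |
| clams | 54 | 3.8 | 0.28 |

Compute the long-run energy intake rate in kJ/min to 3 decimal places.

28.304 kJ/min

R = (0.15×450 + 0.28×54) / (1 + 0.15×5.7 + 0.28×3.8) = 82.62/2.919 = 28.3 kJ/min.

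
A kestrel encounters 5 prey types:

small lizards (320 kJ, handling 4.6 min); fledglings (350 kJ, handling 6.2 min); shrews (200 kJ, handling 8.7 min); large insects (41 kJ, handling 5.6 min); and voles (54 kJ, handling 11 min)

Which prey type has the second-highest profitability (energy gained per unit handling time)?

fledglings

In descending order of E/h:
small lizards: 320/4.6 = 69.6 kJ/min
fledglings: 350/6.2 = 56.5 kJ/min
shrews: 200/8.7 = 23 kJ/min
large insects: 41/5.6 = 7.32 kJ/min
voles: 54/11 = 4.91 kJ/min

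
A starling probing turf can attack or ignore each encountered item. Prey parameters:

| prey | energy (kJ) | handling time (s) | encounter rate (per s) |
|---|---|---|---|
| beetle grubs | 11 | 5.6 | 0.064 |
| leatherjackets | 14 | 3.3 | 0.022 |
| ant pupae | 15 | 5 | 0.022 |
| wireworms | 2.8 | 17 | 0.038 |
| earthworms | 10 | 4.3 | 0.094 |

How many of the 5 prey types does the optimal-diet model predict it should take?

Profitabilities (E/h, kJ/s): leatherjackets 4.24, ant pupae 3, earthworms 2.33, beetle grubs 1.96, wireworms 0.165. Add prey in this order while the next type's profitability exceeds the intake rate on those already taken.
Rate on top 1: 0.2872. ant pupae: 3 > 0.2872 → include.
Rate on top 2: 0.5395. earthworms: 2.33 > 0.5395 → include.
Rate on top 3: 0.9945. beetle grubs: 1.96 > 0.9945 → include.
Rate on top 4: 1.173. wireworms: 0.165 < 1.173 → exclude; stop.
Optimal diet: leatherjackets, ant pupae, earthworms, beetle grubs — 4 of 5 types.

4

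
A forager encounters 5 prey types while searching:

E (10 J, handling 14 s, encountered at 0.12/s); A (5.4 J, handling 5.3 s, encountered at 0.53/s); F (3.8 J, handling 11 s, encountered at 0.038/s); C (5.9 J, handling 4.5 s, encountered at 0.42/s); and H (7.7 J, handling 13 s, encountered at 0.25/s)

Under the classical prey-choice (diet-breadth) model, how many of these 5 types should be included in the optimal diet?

2

Profitabilities (E/h, J/s): C 1.31, A 1.02, E 0.714, H 0.592, F 0.345. Add prey in this order while the next type's profitability exceeds the intake rate on those already taken.
Rate on top 1: 0.8574. A: 1.02 > 0.8574 → include.
Rate on top 2: 0.937. E: 0.714 < 0.937 → exclude; stop.
Optimal diet: C, A — 2 of 5 types.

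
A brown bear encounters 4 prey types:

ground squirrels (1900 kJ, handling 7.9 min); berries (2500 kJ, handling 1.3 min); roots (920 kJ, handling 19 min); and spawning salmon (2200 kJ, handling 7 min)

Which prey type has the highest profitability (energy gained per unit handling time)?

berries

Profitability E/h (kJ/min): ground squirrels = 1900/7.9 = 241, berries = 2500/1.3 = 1.92e+03, roots = 920/19 = 48.4, spawning salmon = 2200/7 = 314.
Ranked: berries > spawning salmon > ground squirrels > roots.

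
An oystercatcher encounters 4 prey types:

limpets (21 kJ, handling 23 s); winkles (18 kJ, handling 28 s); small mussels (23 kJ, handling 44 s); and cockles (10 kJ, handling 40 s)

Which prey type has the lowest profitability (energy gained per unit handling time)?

In descending order of E/h:
limpets: 21/23 = 0.913 kJ/s
winkles: 18/28 = 0.643 kJ/s
small mussels: 23/44 = 0.523 kJ/s
cockles: 10/40 = 0.25 kJ/s

cockles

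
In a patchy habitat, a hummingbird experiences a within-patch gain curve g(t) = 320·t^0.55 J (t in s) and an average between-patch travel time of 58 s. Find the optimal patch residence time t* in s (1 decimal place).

Maximise g(t)/(T+t): set derivative to zero → g'(t)(T+t) = g(t).
g'(t) = 0.55·320·t^-0.45. Setting 0.55·320·t^-0.45 = 320·t^0.55/(58+t) gives 0.55(58+t) = t, so 0.45·t = 0.55×58.
t* = 0.55×58/0.45 = 70.89 s.

70.9 s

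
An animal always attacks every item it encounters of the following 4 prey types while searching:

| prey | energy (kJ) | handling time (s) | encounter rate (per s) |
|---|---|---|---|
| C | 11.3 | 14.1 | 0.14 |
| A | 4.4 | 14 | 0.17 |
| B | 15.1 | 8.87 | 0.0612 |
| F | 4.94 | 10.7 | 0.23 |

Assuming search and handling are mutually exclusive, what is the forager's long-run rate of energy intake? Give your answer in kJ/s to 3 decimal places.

0.525 kJ/s

R = Σλ_iE_i / (1 + Σλ_ih_i)
Numerator: 0.14×11.3 + 0.17×4.4 + 0.0612×15.1 + 0.23×4.94 = 4.39
Denominator: 1 + 0.14×14.1 + 0.17×14 + 0.0612×8.87 + 0.23×10.7 = 8.358
R = 4.39/8.358 = 0.5253 kJ/s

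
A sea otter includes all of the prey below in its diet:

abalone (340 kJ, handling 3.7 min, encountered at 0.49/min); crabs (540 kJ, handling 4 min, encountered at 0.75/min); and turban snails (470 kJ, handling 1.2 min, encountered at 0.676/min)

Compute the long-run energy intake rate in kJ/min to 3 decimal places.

R = (0.49×340 + 0.75×540 + 0.676×470) / (1 + 0.49×3.7 + 0.75×4 + 0.676×1.2) = 889.3/6.624 = 134.3 kJ/min.

134.253 kJ/min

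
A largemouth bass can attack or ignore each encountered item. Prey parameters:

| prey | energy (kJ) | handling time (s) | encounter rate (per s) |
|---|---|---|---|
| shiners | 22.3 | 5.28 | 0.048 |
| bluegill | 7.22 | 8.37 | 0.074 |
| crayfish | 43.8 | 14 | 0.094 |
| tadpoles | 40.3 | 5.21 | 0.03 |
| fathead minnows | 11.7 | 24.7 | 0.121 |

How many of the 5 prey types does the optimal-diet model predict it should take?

3

Rank by E/h (kJ/s): tadpoles 7.74, shiners 4.22, crayfish 3.13, bluegill 0.863, fathead minnows 0.474. Include each in turn until the next type's E/h falls below the running intake rate.
Rate on top 1: 1.046. shiners: 4.22 > 1.046 → include.
Rate on top 2: 1.617. crayfish: 3.13 > 1.617 → include.
Rate on top 3: 2.347. bluegill: 0.863 < 2.347 → exclude; stop.
Optimal diet: tadpoles, shiners, crayfish — 3 of 5 types.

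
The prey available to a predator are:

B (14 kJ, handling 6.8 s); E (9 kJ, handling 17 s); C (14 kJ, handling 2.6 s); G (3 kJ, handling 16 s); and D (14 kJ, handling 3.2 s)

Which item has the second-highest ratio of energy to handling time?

D

Profitability E/h (kJ/s): B = 14/6.8 = 2.06, E = 9/17 = 0.529, C = 14/2.6 = 5.38, G = 3/16 = 0.188, D = 14/3.2 = 4.38.
Ranked: C > D > B > E > G.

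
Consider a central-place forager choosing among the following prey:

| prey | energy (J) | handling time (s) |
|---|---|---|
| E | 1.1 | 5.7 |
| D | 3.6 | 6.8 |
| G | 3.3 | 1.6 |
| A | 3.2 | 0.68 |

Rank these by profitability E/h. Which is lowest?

E

Profitability E/h (J/s): E = 1.1/5.7 = 0.193, D = 3.6/6.8 = 0.529, G = 3.3/1.6 = 2.06, A = 3.2/0.68 = 4.71.
Ranked: A > G > D > E.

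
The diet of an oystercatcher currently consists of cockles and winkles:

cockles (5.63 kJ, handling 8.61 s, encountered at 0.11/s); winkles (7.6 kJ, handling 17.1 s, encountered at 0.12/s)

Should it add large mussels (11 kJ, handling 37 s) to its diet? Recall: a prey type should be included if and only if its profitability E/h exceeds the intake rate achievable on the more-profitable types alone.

No

Intake rate on the current diet: R = (0.11×5.63 + 0.12×7.6) / (1 + 0.11×8.61 + 0.12×17.1) = 1.531/3.999 = 0.3829 kJ/s.
large mussels: E/h = 11/37 = 0.2973 kJ/s.
Since 0.2973 < R, time spent handling large mussels is better spent searching.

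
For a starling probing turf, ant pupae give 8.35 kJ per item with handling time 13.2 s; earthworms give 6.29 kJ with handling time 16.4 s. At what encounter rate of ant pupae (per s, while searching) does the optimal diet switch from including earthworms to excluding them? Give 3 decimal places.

Drop earthworms once their profitability E₂/h₂ falls below the rate achievable on ant pupae alone: E₂/h₂ = λE₁/(1 + λh₁).
Solve for λ: λE₁h₂ = E₂(1 + λh₁) → λ(E₁h₂ − E₂h₁) = E₂ → λ = E₂/(E₁h₂ − E₂h₁).
λ = 6.29/(8.35×16.4 − 6.29×13.2) = 6.29/53.91 = 0.1167 per s.

0.117 per s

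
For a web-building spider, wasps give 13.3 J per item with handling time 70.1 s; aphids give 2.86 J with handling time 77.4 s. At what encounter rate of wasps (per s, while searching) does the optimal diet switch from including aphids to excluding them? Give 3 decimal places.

At the threshold, the rate on wasps alone equals the profitability of aphids: λ·13.3/(1 + λ·70.1) = 2.86/77.4 = 0.03695.
Rearranging, λ(13.3 − 0.03695×70.1) = 0.03695, so λ = 0.03695/10.71 = 0.00345 per s.

0.003 per s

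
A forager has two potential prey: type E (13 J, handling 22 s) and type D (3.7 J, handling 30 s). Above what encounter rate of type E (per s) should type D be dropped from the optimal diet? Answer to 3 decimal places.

0.012 per s

The zero-one rule: include type D iff E₂/h₂ > λE₁/(1+λh₁). Equality gives the switch point.
λE₁h₂ = E₂ + λE₂h₁ ⇒ λ = E₂/(E₁h₂ − E₂h₁) = 3.7/(390 − 81.4) = 0.01199 per s.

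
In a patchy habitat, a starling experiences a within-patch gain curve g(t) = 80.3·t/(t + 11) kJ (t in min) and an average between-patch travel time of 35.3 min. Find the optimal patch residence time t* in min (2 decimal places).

Maximise g(t)/(T+t): set derivative to zero → g'(t)(T+t) = g(t).
g'(t) = 80.3·11/(t + 11)². Setting 80.3·11/(t+11)² = 80.3t/[(t+11)(35.3+t)] gives 11(35.3+t) = t(t+11), so t² = 11×35.3 = 388.3.
t* = √388.3 = 19.71 min.

19.71 min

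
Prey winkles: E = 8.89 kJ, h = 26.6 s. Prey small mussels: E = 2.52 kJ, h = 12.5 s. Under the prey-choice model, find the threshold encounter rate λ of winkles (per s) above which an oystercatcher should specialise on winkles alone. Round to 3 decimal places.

The zero-one rule: include small mussels iff E₂/h₂ > λE₁/(1+λh₁). Equality gives the switch point.
λE₁h₂ = E₂ + λE₂h₁ ⇒ λ = E₂/(E₁h₂ − E₂h₁) = 2.52/(111.1 − 67.03) = 0.05715 per s.

0.057 per s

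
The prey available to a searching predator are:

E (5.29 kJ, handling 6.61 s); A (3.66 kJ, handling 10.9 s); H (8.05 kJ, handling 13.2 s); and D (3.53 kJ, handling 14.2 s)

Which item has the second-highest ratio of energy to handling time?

Profitability E/h (kJ/s): E = 5.29/6.61 = 0.8, A = 3.66/10.9 = 0.336, H = 8.05/13.2 = 0.61, D = 3.53/14.2 = 0.249.
Ranked: E > H > A > D.

H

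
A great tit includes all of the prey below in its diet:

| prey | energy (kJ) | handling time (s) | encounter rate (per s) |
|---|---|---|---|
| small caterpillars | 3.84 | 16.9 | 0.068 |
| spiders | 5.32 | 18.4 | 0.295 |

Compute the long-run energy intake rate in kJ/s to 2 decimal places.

0.24 kJ/s

R = (0.068×3.84 + 0.295×5.32) / (1 + 0.068×16.9 + 0.295×18.4) = 1.831/7.577 = 0.2416 kJ/s.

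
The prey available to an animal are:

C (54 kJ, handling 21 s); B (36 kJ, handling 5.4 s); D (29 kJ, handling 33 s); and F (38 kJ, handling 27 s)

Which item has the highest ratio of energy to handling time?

In descending order of E/h:
B: 36/5.4 = 6.67 kJ/s
C: 54/21 = 2.57 kJ/s
F: 38/27 = 1.41 kJ/s
D: 29/33 = 0.879 kJ/s

B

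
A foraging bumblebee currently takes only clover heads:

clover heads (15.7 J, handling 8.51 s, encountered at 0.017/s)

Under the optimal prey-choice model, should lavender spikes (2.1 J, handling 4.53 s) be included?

Intake rate on the current diet: R = (0.017×15.7) / (1 + 0.017×8.51) = 0.2669/1.145 = 0.2332 J/s.
Profitability of lavender spikes: 2.1/4.53 = 0.4636 J/s.
0.4636 > 0.2332, so adding lavender spikes raises the average — include it.

Yes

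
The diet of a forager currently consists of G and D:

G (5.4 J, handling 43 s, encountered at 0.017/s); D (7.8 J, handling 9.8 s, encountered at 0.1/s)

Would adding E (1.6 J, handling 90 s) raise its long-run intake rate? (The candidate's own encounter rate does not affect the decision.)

No

Intake rate on the current diet: R = (0.017×5.4 + 0.1×7.8) / (1 + 0.017×43 + 0.1×9.8) = 0.8718/2.711 = 0.3216 J/s.
Profitability of E: 1.6/90 = 0.01778 J/s.
0.01778 < 0.3216, so adding E would lower the average — exclude it.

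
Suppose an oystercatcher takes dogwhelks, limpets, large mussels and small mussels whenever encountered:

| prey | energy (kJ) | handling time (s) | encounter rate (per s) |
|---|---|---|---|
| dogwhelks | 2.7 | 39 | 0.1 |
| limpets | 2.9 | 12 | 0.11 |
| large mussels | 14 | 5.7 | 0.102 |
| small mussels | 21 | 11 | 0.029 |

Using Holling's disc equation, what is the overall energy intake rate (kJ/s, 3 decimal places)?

R = Σλ_iE_i / (1 + Σλ_ih_i)
Numerator: 0.1×2.7 + 0.11×2.9 + 0.102×14 + 0.029×21 = 2.626
Denominator: 1 + 0.1×39 + 0.11×12 + 0.102×5.7 + 0.029×11 = 7.12
R = 2.626/7.12 = 0.3688 kJ/s

0.369 kJ/s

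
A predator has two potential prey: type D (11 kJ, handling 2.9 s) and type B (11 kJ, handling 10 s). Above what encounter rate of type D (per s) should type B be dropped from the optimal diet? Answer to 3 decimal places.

At the threshold, the rate on type D alone equals the profitability of type B: λ·11/(1 + λ·2.9) = 11/10 = 1.1.
Rearranging, λ(11 − 1.1×2.9) = 1.1, so λ = 1.1/7.81 = 0.1408 per s.

0.141 per s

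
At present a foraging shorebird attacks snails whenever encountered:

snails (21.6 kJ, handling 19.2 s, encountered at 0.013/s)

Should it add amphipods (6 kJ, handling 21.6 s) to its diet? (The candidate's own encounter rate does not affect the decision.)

Yes

On snails alone, R = ΣλE/(1+Σλh) = 0.2808/1.25 = 0.2247 kJ/s.
Profitability of amphipods: 6/21.6 = 0.2778 kJ/s.
0.2778 > 0.2247, so adding amphipods raises the average — include it.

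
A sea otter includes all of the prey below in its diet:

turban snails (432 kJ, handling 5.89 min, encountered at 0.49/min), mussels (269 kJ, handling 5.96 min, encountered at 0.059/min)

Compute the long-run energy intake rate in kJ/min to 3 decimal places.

53.696 kJ/min

Energy encountered per unit search time: 0.49×432 + 0.059×269 = 227.6 kJ/min.
Handling time per unit search time: 0.49×5.89 + 0.059×5.96 = 3.238.
Rate = 227.6/(1 + 3.238) = 53.7 kJ/min.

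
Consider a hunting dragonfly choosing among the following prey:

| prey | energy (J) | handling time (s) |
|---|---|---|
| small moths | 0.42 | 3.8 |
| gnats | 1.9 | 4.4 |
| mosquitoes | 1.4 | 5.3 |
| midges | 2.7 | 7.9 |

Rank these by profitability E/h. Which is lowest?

Profitability E/h (J/s): small moths = 0.42/3.8 = 0.111, gnats = 1.9/4.4 = 0.432, mosquitoes = 1.4/5.3 = 0.264, midges = 2.7/7.9 = 0.342.
Ranked: gnats > midges > mosquitoes > small moths.

small moths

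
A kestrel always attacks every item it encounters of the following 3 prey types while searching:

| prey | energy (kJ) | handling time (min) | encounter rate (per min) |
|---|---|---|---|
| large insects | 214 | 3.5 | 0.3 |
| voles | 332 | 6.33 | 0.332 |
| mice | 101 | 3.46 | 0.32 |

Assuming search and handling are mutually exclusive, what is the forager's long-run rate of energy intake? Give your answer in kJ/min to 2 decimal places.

39.31 kJ/min

R = (0.3×214 + 0.332×332 + 0.32×101) / (1 + 0.3×3.5 + 0.332×6.33 + 0.32×3.46) = 206.7/5.259 = 39.31 kJ/min.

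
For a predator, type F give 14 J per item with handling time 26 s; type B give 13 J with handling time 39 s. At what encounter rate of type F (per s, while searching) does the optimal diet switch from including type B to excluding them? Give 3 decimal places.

Drop type B once their profitability E₂/h₂ falls below the rate achievable on type F alone: E₂/h₂ = λE₁/(1 + λh₁).
Solve for λ: λE₁h₂ = E₂(1 + λh₁) → λ(E₁h₂ − E₂h₁) = E₂ → λ = E₂/(E₁h₂ − E₂h₁).
λ = 13/(14×39 − 13×26) = 13/208 = 0.0625 per s.

0.062 per s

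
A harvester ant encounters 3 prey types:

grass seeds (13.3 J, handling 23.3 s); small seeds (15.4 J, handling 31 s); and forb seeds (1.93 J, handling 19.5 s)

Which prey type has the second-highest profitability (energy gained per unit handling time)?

Profitability E/h (J/s): grass seeds = 13.3/23.3 = 0.571, small seeds = 15.4/31 = 0.497, forb seeds = 1.93/19.5 = 0.099.
Ranked: grass seeds > small seeds > forb seeds.

small seeds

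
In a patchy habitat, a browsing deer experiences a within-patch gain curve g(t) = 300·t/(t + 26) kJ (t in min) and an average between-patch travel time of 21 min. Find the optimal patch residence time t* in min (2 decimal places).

Maximise g(t)/(T+t): set derivative to zero → g'(t)(T+t) = g(t).
g'(t) = 300·26/(t + 26)². Setting 300·26/(t+26)² = 300t/[(t+26)(21+t)] gives 26(21+t) = t(t+26), so t² = 26×21 = 546.
t* = √546 = 23.37 min.

23.37 min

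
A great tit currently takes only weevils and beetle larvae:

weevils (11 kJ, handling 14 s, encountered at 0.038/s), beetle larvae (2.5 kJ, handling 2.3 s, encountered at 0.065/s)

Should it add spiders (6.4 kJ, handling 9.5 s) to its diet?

Yes

Current rate: (0.038×11 + 0.065×2.5)/(1 + 0.038×14 + 0.065×2.3) = 0.3452 kJ/s.
spiders: E/h = 6.4/9.5 = 0.6737 kJ/s.
Since 0.6737 > R, including spiders increases the long-run rate.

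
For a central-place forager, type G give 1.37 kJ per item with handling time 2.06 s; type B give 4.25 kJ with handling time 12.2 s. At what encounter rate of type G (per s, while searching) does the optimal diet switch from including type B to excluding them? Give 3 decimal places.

0.534 per s

Drop type B once their profitability E₂/h₂ falls below the rate achievable on type G alone: E₂/h₂ = λE₁/(1 + λh₁).
Solve for λ: λE₁h₂ = E₂(1 + λh₁) → λ(E₁h₂ − E₂h₁) = E₂ → λ = E₂/(E₁h₂ − E₂h₁).
λ = 4.25/(1.37×12.2 − 4.25×2.06) = 4.25/7.959 = 0.534 per s.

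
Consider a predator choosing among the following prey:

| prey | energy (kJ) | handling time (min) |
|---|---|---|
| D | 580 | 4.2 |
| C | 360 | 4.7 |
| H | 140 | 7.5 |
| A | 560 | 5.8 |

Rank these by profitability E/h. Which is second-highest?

A

In descending order of E/h:
D: 580/4.2 = 138 kJ/min
A: 560/5.8 = 96.6 kJ/min
C: 360/4.7 = 76.6 kJ/min
H: 140/7.5 = 18.7 kJ/min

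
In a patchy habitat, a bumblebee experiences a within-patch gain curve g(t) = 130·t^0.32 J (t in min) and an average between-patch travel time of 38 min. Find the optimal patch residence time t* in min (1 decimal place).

17.9 min

By the marginal value theorem, leave when the instantaneous gain rate g'(t) equals the habitat-wide average g(t)/(T + t).
g'(t) = 0.32·130·t^-0.68. Setting 0.32·130·t^-0.68 = 130·t^0.32/(38+t) gives 0.32(38+t) = t, so 0.68·t = 0.32×38.
t* = 0.32×38/0.68 = 17.88 min.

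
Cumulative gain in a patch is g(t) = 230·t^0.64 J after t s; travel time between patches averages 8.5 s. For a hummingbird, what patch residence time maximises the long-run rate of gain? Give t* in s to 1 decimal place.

15.1 s

By the marginal value theorem, leave when the instantaneous gain rate g'(t) equals the habitat-wide average g(t)/(T + t).
g'(t) = 0.64·230·t^-0.36. Setting 0.64·230·t^-0.36 = 230·t^0.64/(8.5+t) gives 0.64(8.5+t) = t, so 0.36·t = 0.64×8.5.
t* = 0.64×8.5/0.36 = 15.11 s.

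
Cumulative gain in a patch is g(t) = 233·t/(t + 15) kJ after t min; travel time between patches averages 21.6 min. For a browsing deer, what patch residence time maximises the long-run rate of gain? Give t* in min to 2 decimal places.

18.00 min

Maximise g(t)/(T+t): set derivative to zero → g'(t)(T+t) = g(t).
g'(t) = 233·15/(t + 15)². Setting 233·15/(t+15)² = 233t/[(t+15)(21.6+t)] gives 15(21.6+t) = t(t+15), so t² = 15×21.6 = 324.
t* = √324 = 18 min.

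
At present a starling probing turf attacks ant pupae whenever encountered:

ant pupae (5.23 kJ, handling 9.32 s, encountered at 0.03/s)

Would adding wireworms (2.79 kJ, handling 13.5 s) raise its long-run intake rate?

Intake rate on the current diet: R = (0.03×5.23) / (1 + 0.03×9.32) = 0.1569/1.28 = 0.1226 kJ/s.
wireworms: E/h = 2.79/13.5 = 0.2067 kJ/s.
Since 0.2067 > R, including wireworms increases the long-run rate.

Yes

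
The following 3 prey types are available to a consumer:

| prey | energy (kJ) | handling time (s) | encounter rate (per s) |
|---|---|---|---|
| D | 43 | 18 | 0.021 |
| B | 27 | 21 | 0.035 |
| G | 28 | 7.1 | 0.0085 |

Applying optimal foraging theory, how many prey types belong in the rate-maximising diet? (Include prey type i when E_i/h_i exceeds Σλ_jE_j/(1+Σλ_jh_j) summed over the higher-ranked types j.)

3

E/h in descending order: G 3.94, D 2.39, B 1.29 kJ/s. The optimal diet is the largest prefix of this list for which every included type satisfies E_i/h_i > R on the types above it.
Rate on top 1: 0.2245. D: 2.39 > 0.2245 → include.
Rate on top 2: 0.7933. B: 1.29 > 0.7933 → include.
Optimal diet: G, D, B — 3 of 3 types.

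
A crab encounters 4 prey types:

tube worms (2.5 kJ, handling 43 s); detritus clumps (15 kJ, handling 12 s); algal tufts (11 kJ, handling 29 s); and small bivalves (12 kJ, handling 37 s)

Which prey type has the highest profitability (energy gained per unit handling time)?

detritus clumps

In descending order of E/h:
detritus clumps: 15/12 = 1.25 kJ/s
algal tufts: 11/29 = 0.379 kJ/s
small bivalves: 12/37 = 0.324 kJ/s
tube worms: 2.5/43 = 0.0581 kJ/s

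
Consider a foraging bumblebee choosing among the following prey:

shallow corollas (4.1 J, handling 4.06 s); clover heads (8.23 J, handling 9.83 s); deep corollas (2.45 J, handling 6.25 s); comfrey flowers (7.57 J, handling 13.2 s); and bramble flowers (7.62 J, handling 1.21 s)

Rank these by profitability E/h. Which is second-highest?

Profitability E/h (J/s): shallow corollas = 4.1/4.06 = 1.01, clover heads = 8.23/9.83 = 0.837, deep corollas = 2.45/6.25 = 0.392, comfrey flowers = 7.57/13.2 = 0.573, bramble flowers = 7.62/1.21 = 6.3.
Ranked: bramble flowers > shallow corollas > clover heads > comfrey flowers > deep corollas.

shallow corollas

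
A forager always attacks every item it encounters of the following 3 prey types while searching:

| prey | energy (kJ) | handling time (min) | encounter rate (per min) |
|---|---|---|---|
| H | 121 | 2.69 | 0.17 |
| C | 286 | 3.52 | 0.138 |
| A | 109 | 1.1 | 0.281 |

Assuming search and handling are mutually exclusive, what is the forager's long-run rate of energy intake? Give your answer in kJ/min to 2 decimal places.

R = (0.17×121 + 0.138×286 + 0.281×109) / (1 + 0.17×2.69 + 0.138×3.52 + 0.281×1.1) = 90.67/2.252 = 40.26 kJ/min.

40.26 kJ/min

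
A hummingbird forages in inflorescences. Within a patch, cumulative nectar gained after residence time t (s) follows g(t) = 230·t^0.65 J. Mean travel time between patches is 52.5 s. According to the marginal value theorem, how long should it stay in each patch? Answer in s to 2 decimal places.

97.50 s

By the marginal value theorem, leave when the instantaneous gain rate g'(t) equals the habitat-wide average g(t)/(T + t).
g'(t) = 0.65·230·t^-0.35. Setting 0.65·230·t^-0.35 = 230·t^0.65/(52.5+t) gives 0.65(52.5+t) = t, so 0.35·t = 0.65×52.5.
t* = 0.65×52.5/0.35 = 97.5 s.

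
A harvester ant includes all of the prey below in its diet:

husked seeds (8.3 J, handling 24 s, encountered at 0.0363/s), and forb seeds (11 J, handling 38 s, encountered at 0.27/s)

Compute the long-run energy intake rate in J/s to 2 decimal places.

0.27 J/s

Energy encountered per unit search time: 0.0363×8.3 + 0.27×11 = 3.271 J/s.
Handling time per unit search time: 0.0363×24 + 0.27×38 = 11.13.
Rate = 3.271/(1 + 11.13) = 0.2697 J/s.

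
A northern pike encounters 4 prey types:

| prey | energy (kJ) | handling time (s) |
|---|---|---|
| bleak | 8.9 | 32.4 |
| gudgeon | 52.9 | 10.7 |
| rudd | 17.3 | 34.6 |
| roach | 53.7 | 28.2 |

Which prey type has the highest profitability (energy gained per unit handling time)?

In descending order of E/h:
gudgeon: 52.9/10.7 = 4.94 kJ/s
roach: 53.7/28.2 = 1.9 kJ/s
rudd: 17.3/34.6 = 0.5 kJ/s
bleak: 8.9/32.4 = 0.275 kJ/s

gudgeon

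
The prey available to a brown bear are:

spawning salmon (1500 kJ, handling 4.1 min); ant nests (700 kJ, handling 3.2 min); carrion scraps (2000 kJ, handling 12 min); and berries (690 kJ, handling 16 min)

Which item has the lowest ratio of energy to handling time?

Profitability E/h (kJ/min): spawning salmon = 1500/4.1 = 366, ant nests = 700/3.2 = 219, carrion scraps = 2000/12 = 167, berries = 690/16 = 43.1.
Ranked: spawning salmon > ant nests > carrion scraps > berries.

berries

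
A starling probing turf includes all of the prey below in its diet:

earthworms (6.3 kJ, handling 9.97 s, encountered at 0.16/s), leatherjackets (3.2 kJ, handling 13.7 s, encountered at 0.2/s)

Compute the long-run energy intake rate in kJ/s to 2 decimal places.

0.31 kJ/s

Energy encountered per unit search time: 0.16×6.3 + 0.2×3.2 = 1.648 kJ/s.
Handling time per unit search time: 0.16×9.97 + 0.2×13.7 = 4.335.
Rate = 1.648/(1 + 4.335) = 0.3089 kJ/s.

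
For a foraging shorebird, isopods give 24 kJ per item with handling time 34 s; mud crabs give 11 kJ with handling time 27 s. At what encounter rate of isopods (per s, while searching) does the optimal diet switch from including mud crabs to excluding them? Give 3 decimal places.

0.040 per s

The zero-one rule: include mud crabs iff E₂/h₂ > λE₁/(1+λh₁). Equality gives the switch point.
λE₁h₂ = E₂ + λE₂h₁ ⇒ λ = E₂/(E₁h₂ − E₂h₁) = 11/(648 − 374) = 0.04015 per s.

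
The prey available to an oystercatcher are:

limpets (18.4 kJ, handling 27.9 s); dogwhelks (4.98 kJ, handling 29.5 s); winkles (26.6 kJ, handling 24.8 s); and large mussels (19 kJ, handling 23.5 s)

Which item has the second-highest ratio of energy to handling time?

large mussels

In descending order of E/h:
winkles: 26.6/24.8 = 1.07 kJ/s
large mussels: 19/23.5 = 0.809 kJ/s
limpets: 18.4/27.9 = 0.659 kJ/s
dogwhelks: 4.98/29.5 = 0.169 kJ/s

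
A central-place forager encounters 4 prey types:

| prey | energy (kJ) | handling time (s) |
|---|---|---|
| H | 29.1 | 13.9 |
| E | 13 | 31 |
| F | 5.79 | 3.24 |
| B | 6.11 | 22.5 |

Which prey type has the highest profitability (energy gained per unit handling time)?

Profitability E/h (kJ/s): H = 29.1/13.9 = 2.09, E = 13/31 = 0.419, F = 5.79/3.24 = 1.79, B = 6.11/22.5 = 0.272.
Ranked: H > F > E > B.

H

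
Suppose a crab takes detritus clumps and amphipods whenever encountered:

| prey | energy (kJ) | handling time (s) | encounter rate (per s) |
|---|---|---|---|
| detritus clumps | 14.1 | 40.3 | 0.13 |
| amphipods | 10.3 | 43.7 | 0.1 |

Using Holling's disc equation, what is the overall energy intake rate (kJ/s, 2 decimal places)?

0.27 kJ/s

R = (0.13×14.1 + 0.1×10.3) / (1 + 0.13×40.3 + 0.1×43.7) = 2.863/10.61 = 0.2699 kJ/s.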